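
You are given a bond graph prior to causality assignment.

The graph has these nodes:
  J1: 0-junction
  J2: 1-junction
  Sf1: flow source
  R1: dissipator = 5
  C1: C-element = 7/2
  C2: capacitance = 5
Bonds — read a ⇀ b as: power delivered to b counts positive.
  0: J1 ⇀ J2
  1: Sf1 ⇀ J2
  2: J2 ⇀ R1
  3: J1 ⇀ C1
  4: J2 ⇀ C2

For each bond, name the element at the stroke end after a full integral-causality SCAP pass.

bond 0 stroke at J2
bond 1 stroke at Sf1
bond 2 stroke at J2
bond 3 stroke at J1
bond 4 stroke at J2

bond 1 stroke→Sf1  (Sf1 fixes flow; stroke at Sf1)
bond 0 stroke→J2  (J2 flow already set via bond 1)
bond 2 stroke→J2  (common-f at J2 fixed by 1)
bond 4 stroke→J2  (1-jn J2 has f-setter on 1)
bond 3 stroke→J1  (only one effort-in slot at J1)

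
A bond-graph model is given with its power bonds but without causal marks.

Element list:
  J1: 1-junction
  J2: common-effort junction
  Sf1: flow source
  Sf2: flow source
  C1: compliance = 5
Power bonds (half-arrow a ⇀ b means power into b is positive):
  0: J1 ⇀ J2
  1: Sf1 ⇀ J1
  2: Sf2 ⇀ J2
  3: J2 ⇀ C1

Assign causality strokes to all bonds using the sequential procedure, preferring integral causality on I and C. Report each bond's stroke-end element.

β0 stroke→J1
β1 stroke→Sf1
β2 stroke→Sf2
β3 stroke→J2

bond 1 →Sf1  (source Sf1 imposes f)
bond 2 →Sf2  (Sf2 fixes flow; stroke at Sf2)
bond 0 →J1  (J1: bond 1 brought flow, rest push out)
bond 3 →J2  (J2: last free bond brings effort in)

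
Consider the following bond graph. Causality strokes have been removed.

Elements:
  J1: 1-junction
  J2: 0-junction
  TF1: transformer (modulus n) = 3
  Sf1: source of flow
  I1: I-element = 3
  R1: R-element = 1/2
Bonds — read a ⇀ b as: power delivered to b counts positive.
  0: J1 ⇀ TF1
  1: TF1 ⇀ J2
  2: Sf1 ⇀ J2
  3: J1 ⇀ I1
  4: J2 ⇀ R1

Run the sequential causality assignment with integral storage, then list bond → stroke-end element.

#2 stroke at Sf1  (Sf1 fixes flow; stroke at Sf1)
#3 stroke at I1  (I1 integral (f out))
#0 stroke at J1  (J1 flow already set via bond 3)
#1 stroke at TF1  (TF TF1: opposite of bond 0)
#4 stroke at J2  (closing 0-jn rule on J2)

#0 stroke→J1
#1 stroke→TF1
#2 stroke→Sf1
#3 stroke→I1
#4 stroke→J2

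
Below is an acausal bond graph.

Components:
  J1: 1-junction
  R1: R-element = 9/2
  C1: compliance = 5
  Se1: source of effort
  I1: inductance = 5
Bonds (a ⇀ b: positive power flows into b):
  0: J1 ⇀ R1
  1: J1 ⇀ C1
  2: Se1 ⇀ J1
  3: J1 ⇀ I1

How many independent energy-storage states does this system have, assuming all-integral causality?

2  (C1, I1 all integral)

b2 →J1  (source Se1 imposes e)
b1 →J1  (C1 integral (e out))
b3 →I1  (I1 integral (f out))
b0 →J1  (1-jn J1 has f-setter on 3)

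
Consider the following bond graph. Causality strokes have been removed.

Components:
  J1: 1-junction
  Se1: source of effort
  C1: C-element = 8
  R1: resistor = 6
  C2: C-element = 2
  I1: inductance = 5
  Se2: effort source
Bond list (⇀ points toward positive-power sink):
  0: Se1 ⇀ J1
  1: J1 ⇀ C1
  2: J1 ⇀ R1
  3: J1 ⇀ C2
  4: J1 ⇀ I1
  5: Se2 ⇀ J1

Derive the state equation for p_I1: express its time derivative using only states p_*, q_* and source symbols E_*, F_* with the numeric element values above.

#0 stroke→J1  (source Se1 imposes e)
#5 stroke→J1  (Se2 (Se) sets effort on bond)
#1 stroke→J1  (C1: C, integral causality)
#3 stroke→J1  (C2 integral (e out))
#4 stroke→I1  (prefer integral on I1)
#2 stroke→J1  (J1: bond 4 brought flow, rest push out)

dp_I1/dt = E_Se1 + E_Se2 - 6*p_I1/5 - q_C1/8 - q_C2/2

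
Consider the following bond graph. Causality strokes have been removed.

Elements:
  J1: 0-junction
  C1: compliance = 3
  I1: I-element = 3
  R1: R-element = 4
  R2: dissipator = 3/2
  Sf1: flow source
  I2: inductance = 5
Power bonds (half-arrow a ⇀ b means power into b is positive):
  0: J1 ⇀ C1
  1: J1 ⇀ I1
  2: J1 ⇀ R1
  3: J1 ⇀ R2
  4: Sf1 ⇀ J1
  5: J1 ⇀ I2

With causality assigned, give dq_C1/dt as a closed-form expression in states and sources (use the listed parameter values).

#4 →Sf1  (Sf1: flow source, stroke at near end)
#0 →J1  (C1 integral (e out))
#1 →I1  (common-e at J1 fixed by 0)
#2 →R1  (common-e at J1 fixed by 0)
#3 →R2  (J1: bond 0 brought effort, rest push out)
#5 →I2  (common-e at J1 fixed by 0)

dq_C1/dt = F_Sf1 - p_I1/3 - p_I2/5 - 11*q_C1/36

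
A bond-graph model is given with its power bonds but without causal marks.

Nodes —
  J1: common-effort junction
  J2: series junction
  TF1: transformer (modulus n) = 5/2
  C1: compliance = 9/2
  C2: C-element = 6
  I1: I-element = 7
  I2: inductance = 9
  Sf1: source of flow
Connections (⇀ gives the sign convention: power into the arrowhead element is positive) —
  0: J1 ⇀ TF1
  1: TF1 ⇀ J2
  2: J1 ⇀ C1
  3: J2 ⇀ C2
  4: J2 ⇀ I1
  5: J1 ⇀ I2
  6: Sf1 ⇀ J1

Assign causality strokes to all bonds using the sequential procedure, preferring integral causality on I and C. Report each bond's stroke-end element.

β6 stroke→Sf1  (source Sf1 imposes f)
β2 stroke→J1  (C1: C, integral causality)
β0 stroke→TF1  (0-jn J1 has e-setter on 2)
β5 stroke→I2  (J1 effort already set via bond 2)
β1 stroke→J2  (TF1 one-in-one-out from 0)
β3 stroke→J2  (prefer integral on C2)
β4 stroke→I1  (J2: last free bond brings flow in)

β0 stroke at TF1
β1 stroke at J2
β2 stroke at J1
β3 stroke at J2
β4 stroke at I1
β5 stroke at I2
β6 stroke at Sf1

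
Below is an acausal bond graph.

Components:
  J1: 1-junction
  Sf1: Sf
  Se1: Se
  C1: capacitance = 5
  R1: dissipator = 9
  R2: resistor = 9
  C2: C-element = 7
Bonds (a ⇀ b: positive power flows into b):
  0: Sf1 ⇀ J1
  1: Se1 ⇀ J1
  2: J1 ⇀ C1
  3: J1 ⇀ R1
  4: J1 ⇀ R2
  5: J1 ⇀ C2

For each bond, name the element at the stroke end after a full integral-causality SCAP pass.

b0 stroke at Sf1  (source Sf1 imposes f)
b1 stroke at J1  (Se1 (Se) sets effort on bond)
b2 stroke at J1  (J1 flow already set via bond 0)
b3 stroke at J1  (common-f at J1 fixed by 0)
b4 stroke at J1  (J1 flow already set via bond 0)
b5 stroke at J1  (1-jn J1 has f-setter on 0)

#0 stroke at Sf1
#1 stroke at J1
#2 stroke at J1
#3 stroke at J1
#4 stroke at J1
#5 stroke at J1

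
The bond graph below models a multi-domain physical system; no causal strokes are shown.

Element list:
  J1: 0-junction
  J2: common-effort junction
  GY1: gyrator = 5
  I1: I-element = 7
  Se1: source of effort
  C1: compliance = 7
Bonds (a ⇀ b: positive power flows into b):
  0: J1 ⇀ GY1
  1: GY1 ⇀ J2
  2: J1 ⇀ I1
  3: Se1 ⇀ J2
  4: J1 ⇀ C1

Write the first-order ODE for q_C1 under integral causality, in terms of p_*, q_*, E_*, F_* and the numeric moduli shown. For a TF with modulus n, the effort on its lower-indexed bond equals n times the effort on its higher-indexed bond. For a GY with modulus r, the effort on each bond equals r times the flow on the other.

dq_C1/dt = -E_Se1/5 - p_I1/7

b3 |J2  (Se1: effort source, stroke at far end)
b1 |GY1  (0-jn J2 has e-setter on 3)
b0 |GY1  (GY1: gyrator matches bond 1)
b2 |I1  (I1: I, integral causality)
b4 |J1  (only one effort-in slot at J1)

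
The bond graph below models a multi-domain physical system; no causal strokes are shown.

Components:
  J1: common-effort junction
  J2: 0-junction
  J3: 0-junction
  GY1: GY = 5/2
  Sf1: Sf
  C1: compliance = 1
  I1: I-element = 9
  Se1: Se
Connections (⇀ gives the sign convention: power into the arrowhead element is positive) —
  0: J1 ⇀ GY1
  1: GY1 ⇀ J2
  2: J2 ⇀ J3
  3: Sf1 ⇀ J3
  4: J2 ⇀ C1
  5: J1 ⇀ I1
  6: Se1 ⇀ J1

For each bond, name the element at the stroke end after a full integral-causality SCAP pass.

bond 3 stroke→Sf1  (Sf1: flow source, stroke at near end)
bond 6 stroke→J1  (Se1 (Se) sets effort on bond)
bond 0 stroke→GY1  (0-jn J1 has e-setter on 6)
bond 5 stroke→I1  (common-e at J1 fixed by 6)
bond 2 stroke→J3  (only one effort-in slot at J3)
bond 1 stroke→GY1  (through GY1, causality inverts; strokes same side of GY1)
bond 4 stroke→J2  (only one effort-in slot at J2)

#0 stroke→GY1
#1 stroke→GY1
#2 stroke→J3
#3 stroke→Sf1
#4 stroke→J2
#5 stroke→I1
#6 stroke→J1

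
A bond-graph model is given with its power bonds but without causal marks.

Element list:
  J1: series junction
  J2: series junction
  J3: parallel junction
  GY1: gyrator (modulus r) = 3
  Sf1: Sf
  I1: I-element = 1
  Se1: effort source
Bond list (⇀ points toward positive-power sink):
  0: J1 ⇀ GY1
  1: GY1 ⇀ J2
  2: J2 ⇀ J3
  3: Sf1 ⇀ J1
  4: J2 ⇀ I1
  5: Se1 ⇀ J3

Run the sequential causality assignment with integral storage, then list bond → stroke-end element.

b0 stroke at J1
b1 stroke at J2
b2 stroke at J2
b3 stroke at Sf1
b4 stroke at I1
b5 stroke at J3

#3 stroke→Sf1  (source Sf1 imposes f)
#5 stroke→J3  (Se1 fixes effort; stroke away)
#0 stroke→J1  (1-jn J1 has f-setter on 3)
#2 stroke→J2  (J3: bond 5 brought effort, rest push out)
#1 stroke→J2  (through GY1, causality inverts; strokes same side of GY1)
#4 stroke→I1  (only one flow-in slot at J2)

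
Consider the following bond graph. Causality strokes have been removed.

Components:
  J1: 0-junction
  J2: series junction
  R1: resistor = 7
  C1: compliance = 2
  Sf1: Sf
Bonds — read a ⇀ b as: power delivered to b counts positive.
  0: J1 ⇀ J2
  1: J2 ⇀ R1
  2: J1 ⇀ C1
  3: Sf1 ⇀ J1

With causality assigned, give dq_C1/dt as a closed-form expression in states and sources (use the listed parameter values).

dq_C1/dt = F_Sf1 - q_C1/14

bond 3 →Sf1  (source Sf1 imposes f)
bond 2 →J1  (C1 integral (e out))
bond 0 →J2  (common-e at J1 fixed by 2)
bond 1 →R1  (J2 needs exactly one f-in)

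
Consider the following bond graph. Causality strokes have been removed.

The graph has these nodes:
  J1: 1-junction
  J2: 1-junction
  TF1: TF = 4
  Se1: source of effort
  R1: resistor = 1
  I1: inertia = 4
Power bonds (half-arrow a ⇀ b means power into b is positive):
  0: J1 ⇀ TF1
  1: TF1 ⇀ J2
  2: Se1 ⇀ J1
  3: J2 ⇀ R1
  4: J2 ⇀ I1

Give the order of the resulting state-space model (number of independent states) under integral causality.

1  (I1 all integral)

b2 stroke at J1  (source Se1 imposes e)
b0 stroke at TF1  (J1: last free bond brings flow in)
b1 stroke at J2  (TF TF1: opposite of bond 0)
b4 stroke at I1  (prefer integral on I1)
b3 stroke at J2  (J2: bond 4 brought flow, rest push out)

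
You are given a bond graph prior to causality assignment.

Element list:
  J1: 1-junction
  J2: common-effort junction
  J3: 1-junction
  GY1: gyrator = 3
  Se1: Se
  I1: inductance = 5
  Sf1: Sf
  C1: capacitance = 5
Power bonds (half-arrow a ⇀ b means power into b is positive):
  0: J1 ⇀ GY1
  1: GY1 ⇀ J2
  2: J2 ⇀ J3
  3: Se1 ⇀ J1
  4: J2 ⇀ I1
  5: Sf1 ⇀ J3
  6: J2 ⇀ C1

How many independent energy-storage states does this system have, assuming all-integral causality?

#3 |J1  (Se1 (Se) sets effort on bond)
#5 |Sf1  (Sf1: flow source, stroke at near end)
#0 |GY1  (only one flow-in slot at J1)
#2 |J3  (J3 flow already set via bond 5)
#1 |GY1  (GY1: gyrator matches bond 0)
#4 |I1  (I1: I, integral causality)
#6 |J2  (J2: last free bond brings effort in)

2  (C1, I1 all integral)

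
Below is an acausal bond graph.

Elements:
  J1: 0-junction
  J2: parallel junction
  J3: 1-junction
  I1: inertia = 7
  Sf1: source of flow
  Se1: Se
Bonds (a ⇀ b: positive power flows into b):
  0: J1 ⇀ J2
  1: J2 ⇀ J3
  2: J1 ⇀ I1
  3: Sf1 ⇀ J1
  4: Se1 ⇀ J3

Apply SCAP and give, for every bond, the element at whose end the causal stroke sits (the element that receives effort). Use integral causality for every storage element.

b0 |J1
b1 |J2
b2 |I1
b3 |Sf1
b4 |J3

b3 →Sf1  (source Sf1 imposes f)
b4 →J3  (source Se1 imposes e)
b1 →J2  (J3: last free bond brings flow in)
b0 →J1  (0-jn J2 has e-setter on 1)
b2 →I1  (J1: bond 0 brought effort, rest push out)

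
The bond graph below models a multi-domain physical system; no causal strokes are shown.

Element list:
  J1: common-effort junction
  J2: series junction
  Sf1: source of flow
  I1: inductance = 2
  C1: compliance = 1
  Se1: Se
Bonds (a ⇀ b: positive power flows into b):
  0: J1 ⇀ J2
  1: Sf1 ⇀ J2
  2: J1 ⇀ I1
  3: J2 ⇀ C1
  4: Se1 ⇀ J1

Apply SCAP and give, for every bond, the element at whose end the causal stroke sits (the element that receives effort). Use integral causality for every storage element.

b0 |J2
b1 |Sf1
b2 |I1
b3 |J2
b4 |J1

#1 |Sf1  (Sf1 (Sf) sets flow on bond)
#4 |J1  (Se1 (Se) sets effort on bond)
#0 |J2  (J1 effort already set via bond 4)
#2 |I1  (J1 effort already set via bond 4)
#3 |J2  (common-f at J2 fixed by 1)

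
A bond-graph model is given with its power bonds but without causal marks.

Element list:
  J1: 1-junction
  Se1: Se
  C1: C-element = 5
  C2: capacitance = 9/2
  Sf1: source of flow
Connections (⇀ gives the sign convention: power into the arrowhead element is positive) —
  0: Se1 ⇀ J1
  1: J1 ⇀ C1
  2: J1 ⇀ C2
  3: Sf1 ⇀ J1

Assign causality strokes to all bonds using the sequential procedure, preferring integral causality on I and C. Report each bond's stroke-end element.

b0 stroke→J1
b1 stroke→J1
b2 stroke→J1
b3 stroke→Sf1

b0 stroke at J1  (Se1 (Se) sets effort on bond)
b3 stroke at Sf1  (Sf1 (Sf) sets flow on bond)
b1 stroke at J1  (common-f at J1 fixed by 3)
b2 stroke at J1  (J1 flow already set via bond 3)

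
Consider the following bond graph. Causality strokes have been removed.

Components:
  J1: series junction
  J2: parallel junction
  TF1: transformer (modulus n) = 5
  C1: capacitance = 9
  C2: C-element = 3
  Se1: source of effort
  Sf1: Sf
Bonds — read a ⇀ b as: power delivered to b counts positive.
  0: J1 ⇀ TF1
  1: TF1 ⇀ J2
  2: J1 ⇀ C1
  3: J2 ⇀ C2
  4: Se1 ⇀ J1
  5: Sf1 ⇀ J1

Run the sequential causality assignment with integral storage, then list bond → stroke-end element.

bond 0 |J1
bond 1 |TF1
bond 2 |J1
bond 3 |J2
bond 4 |J1
bond 5 |Sf1

bond 4 stroke at J1  (Se1 (Se) sets effort on bond)
bond 5 stroke at Sf1  (Sf1 (Sf) sets flow on bond)
bond 0 stroke at J1  (J1: bond 5 brought flow, rest push out)
bond 2 stroke at J1  (common-f at J1 fixed by 5)
bond 1 stroke at TF1  (TF TF1: opposite of bond 0)
bond 3 stroke at J2  (J2 needs exactly one e-in)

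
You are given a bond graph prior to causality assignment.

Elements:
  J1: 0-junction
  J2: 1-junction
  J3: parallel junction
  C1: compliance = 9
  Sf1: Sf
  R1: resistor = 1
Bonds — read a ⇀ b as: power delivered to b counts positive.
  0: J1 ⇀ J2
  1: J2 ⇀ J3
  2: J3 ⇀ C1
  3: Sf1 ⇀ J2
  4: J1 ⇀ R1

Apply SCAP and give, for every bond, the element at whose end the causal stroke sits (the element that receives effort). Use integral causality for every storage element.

β0 stroke at J2
β1 stroke at J2
β2 stroke at J3
β3 stroke at Sf1
β4 stroke at J1

bond 3 →Sf1  (Sf1: flow source, stroke at near end)
bond 0 →J2  (J2 flow already set via bond 3)
bond 1 →J2  (1-jn J2 has f-setter on 3)
bond 2 →J3  (J3: last free bond brings effort in)
bond 4 →J1  (only one effort-in slot at J1)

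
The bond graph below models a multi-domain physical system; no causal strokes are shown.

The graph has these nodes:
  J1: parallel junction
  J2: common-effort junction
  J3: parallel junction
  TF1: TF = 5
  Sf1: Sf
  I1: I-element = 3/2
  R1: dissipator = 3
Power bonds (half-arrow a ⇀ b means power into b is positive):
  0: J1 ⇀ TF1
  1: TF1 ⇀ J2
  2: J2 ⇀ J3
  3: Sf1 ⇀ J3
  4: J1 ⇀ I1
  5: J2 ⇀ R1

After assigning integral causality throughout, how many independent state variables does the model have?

β3 →Sf1  (Sf1 (Sf) sets flow on bond)
β2 →J3  (J3: last free bond brings effort in)
β4 →I1  (prefer integral on I1)
β0 →J1  (J1: last free bond brings effort in)
β1 →TF1  (through TF1, causality passes straight; one stroke at TF1)
β5 →J2  (J2 needs exactly one e-in)

1  (I1 all integral)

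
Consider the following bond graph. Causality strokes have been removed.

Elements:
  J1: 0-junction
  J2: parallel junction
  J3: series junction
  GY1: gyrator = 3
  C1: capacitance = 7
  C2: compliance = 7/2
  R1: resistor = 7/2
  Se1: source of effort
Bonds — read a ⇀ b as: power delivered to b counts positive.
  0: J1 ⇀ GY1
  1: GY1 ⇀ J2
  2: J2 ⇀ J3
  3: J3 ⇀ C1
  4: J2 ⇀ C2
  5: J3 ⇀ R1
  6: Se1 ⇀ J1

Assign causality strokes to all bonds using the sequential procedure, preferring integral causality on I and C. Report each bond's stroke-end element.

bond 0 stroke at GY1
bond 1 stroke at GY1
bond 2 stroke at J3
bond 3 stroke at J3
bond 4 stroke at J2
bond 5 stroke at R1
bond 6 stroke at J1

β6 stroke at J1  (Se1: effort source, stroke at far end)
β0 stroke at GY1  (0-jn J1 has e-setter on 6)
β1 stroke at GY1  (through GY1, causality inverts; strokes same side of GY1)
β3 stroke at J3  (C1 outputs effort q/C1)
β4 stroke at J2  (prefer integral on C2)
β2 stroke at J3  (J2 effort already set via bond 4)
β5 stroke at R1  (J3 needs exactly one f-in)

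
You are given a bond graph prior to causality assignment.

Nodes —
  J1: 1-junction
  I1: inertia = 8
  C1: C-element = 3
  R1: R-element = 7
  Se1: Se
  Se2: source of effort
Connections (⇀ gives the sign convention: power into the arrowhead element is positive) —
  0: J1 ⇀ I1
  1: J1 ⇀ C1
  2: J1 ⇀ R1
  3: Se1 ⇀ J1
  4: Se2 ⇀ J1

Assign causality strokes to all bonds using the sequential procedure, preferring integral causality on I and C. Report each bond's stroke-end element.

#0 stroke at I1
#1 stroke at J1
#2 stroke at J1
#3 stroke at J1
#4 stroke at J1

β3 →J1  (Se1 fixes effort; stroke away)
β4 →J1  (source Se2 imposes e)
β0 →I1  (I1 outputs flow p/I1)
β1 →J1  (J1 flow already set via bond 0)
β2 →J1  (1-jn J1 has f-setter on 0)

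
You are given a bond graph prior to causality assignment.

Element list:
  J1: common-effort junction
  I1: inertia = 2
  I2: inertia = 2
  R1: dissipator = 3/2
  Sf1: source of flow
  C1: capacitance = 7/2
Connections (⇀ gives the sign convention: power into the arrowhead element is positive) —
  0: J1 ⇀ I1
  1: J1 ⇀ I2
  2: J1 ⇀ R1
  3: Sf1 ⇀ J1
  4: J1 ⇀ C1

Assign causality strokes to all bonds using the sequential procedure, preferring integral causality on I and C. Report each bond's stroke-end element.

#3 stroke at Sf1  (source Sf1 imposes f)
#0 stroke at I1  (I1 integral (f out))
#1 stroke at I2  (prefer integral on I2)
#4 stroke at J1  (prefer integral on C1)
#2 stroke at R1  (J1: bond 4 brought effort, rest push out)

bond 0 stroke→I1
bond 1 stroke→I2
bond 2 stroke→R1
bond 3 stroke→Sf1
bond 4 stroke→J1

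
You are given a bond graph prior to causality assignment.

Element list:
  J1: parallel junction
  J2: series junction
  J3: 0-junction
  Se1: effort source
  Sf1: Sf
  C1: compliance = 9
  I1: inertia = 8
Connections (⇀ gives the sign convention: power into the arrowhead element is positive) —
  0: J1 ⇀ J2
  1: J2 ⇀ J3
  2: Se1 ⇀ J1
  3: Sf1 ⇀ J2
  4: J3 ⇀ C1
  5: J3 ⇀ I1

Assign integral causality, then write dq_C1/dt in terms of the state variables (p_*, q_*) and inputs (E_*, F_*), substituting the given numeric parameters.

dq_C1/dt = F_Sf1 - p_I1/8

β2 →J1  (Se1 (Se) sets effort on bond)
β3 →Sf1  (Sf1 (Sf) sets flow on bond)
β0 →J2  (0-jn J1 has e-setter on 2)
β1 →J2  (J2: bond 3 brought flow, rest push out)
β4 →J3  (C1 integral (e out))
β5 →I1  (J3 effort already set via bond 4)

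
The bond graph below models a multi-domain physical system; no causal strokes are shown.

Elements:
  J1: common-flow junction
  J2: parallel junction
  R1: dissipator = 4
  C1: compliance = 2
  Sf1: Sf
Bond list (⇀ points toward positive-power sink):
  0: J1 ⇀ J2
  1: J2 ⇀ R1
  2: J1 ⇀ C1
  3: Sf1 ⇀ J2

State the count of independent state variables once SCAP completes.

b3 →Sf1  (Sf1 fixes flow; stroke at Sf1)
b2 →J1  (C1 outputs effort q/C1)
b0 →J2  (J1 needs exactly one f-in)
b1 →R1  (J2: bond 0 brought effort, rest push out)

1  (C1 all integral)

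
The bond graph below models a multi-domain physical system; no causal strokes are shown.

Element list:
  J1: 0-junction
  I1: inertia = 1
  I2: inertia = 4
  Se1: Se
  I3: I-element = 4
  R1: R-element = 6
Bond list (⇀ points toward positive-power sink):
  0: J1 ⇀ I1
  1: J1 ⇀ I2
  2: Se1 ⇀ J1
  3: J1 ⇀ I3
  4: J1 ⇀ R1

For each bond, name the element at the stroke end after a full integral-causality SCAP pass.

bond 2 stroke→J1  (Se1 (Se) sets effort on bond)
bond 0 stroke→I1  (J1 effort already set via bond 2)
bond 1 stroke→I2  (J1: bond 2 brought effort, rest push out)
bond 3 stroke→I3  (0-jn J1 has e-setter on 2)
bond 4 stroke→R1  (J1 effort already set via bond 2)

b0 stroke→I1
b1 stroke→I2
b2 stroke→J1
b3 stroke→I3
b4 stroke→R1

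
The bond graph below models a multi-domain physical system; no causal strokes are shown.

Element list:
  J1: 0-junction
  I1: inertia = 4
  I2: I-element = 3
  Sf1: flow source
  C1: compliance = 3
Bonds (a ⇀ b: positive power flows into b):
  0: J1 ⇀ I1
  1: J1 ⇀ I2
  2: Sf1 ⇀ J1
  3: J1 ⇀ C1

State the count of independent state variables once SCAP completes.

β2 |Sf1  (Sf1: flow source, stroke at near end)
β0 |I1  (I1: I, integral causality)
β1 |I2  (I2 outputs flow p/I2)
β3 |J1  (closing 0-jn rule on J1)

3  (C1, I1, I2 all integral)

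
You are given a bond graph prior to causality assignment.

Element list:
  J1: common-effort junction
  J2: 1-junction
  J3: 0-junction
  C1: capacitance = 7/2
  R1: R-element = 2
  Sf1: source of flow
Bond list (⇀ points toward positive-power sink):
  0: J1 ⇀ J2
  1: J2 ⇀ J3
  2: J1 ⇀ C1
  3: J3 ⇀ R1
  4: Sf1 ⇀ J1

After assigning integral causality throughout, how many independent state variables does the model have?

1  (C1 all integral)

bond 4 stroke at Sf1  (Sf1: flow source, stroke at near end)
bond 2 stroke at J1  (C1 outputs effort q/C1)
bond 0 stroke at J2  (J1 effort already set via bond 2)
bond 1 stroke at J3  (J2 needs exactly one f-in)
bond 3 stroke at R1  (common-e at J3 fixed by 1)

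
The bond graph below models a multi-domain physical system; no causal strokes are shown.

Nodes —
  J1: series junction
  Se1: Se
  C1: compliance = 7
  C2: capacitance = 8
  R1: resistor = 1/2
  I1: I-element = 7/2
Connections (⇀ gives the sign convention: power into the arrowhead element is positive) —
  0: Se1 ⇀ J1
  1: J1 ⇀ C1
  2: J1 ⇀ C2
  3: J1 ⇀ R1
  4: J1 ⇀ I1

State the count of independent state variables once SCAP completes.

3  (C1, C2, I1 all integral)

#0 →J1  (Se1 (Se) sets effort on bond)
#1 →J1  (C1: C, integral causality)
#2 →J1  (C2: C, integral causality)
#4 →I1  (I1 integral (f out))
#3 →J1  (J1: bond 4 brought flow, rest push out)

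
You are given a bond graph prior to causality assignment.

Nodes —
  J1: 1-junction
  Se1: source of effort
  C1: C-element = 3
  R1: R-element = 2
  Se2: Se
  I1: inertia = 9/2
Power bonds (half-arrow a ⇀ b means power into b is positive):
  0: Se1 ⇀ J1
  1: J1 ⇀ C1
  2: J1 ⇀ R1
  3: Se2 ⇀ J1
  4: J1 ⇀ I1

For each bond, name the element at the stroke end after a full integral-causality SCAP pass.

b0 |J1  (source Se1 imposes e)
b3 |J1  (Se2: effort source, stroke at far end)
b1 |J1  (C1 outputs effort q/C1)
b4 |I1  (I1 integral (f out))
b2 |J1  (J1: bond 4 brought flow, rest push out)

β0 stroke at J1
β1 stroke at J1
β2 stroke at J1
β3 stroke at J1
β4 stroke at I1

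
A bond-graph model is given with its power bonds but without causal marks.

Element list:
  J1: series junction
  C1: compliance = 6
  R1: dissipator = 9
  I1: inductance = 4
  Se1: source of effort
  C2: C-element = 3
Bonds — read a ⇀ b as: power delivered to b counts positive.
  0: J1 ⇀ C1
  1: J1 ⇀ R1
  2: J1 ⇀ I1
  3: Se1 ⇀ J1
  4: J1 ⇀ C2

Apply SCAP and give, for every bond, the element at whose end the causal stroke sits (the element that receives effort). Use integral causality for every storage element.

#3 stroke at J1  (Se1 fixes effort; stroke away)
#0 stroke at J1  (prefer integral on C1)
#2 stroke at I1  (I1: I, integral causality)
#1 stroke at J1  (1-jn J1 has f-setter on 2)
#4 stroke at J1  (common-f at J1 fixed by 2)

β0 stroke at J1
β1 stroke at J1
β2 stroke at I1
β3 stroke at J1
β4 stroke at J1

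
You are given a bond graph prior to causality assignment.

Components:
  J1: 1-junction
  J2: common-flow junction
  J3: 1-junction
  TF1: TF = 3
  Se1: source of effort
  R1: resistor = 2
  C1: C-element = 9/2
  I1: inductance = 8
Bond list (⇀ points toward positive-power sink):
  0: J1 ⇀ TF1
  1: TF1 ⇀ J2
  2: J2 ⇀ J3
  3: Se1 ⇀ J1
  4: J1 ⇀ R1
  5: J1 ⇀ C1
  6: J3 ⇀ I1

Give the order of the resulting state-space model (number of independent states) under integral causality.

bond 3 |J1  (source Se1 imposes e)
bond 5 |J1  (C1 integral (e out))
bond 6 |I1  (I1: I, integral causality)
bond 2 |J3  (common-f at J3 fixed by 6)
bond 1 |J2  (1-jn J2 has f-setter on 2)
bond 0 |TF1  (TF TF1: opposite of bond 1)
bond 4 |J1  (common-f at J1 fixed by 0)

2  (C1, I1 all integral)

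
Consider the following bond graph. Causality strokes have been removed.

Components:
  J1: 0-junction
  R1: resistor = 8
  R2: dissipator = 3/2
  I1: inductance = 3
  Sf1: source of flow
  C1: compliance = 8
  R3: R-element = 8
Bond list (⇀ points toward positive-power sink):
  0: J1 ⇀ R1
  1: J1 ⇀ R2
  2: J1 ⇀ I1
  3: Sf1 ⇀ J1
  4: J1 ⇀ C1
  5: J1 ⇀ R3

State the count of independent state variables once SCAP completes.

2  (C1, I1 all integral)

β3 →Sf1  (Sf1 (Sf) sets flow on bond)
β2 →I1  (I1 outputs flow p/I1)
β4 →J1  (C1: C, integral causality)
β0 →R1  (J1 effort already set via bond 4)
β1 →R2  (J1 effort already set via bond 4)
β5 →R3  (common-e at J1 fixed by 4)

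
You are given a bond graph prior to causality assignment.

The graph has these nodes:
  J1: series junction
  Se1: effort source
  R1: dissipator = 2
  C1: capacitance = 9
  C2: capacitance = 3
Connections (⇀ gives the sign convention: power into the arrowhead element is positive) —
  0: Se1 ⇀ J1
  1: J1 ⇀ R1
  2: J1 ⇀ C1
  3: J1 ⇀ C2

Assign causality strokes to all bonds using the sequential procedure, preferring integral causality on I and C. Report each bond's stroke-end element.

b0 stroke at J1  (source Se1 imposes e)
b2 stroke at J1  (C1 outputs effort q/C1)
b3 stroke at J1  (prefer integral on C2)
b1 stroke at R1  (J1 needs exactly one f-in)

#0 stroke→J1
#1 stroke→R1
#2 stroke→J1
#3 stroke→J1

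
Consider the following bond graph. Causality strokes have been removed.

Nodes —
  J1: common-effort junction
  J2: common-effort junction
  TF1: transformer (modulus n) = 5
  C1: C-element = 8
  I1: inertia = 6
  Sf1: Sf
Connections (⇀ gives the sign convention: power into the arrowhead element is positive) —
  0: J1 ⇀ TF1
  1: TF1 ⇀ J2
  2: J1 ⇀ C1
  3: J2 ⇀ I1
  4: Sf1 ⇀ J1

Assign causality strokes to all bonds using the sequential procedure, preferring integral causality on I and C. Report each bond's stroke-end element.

b4 →Sf1  (Sf1 fixes flow; stroke at Sf1)
b2 →J1  (C1 outputs effort q/C1)
b0 →TF1  (0-jn J1 has e-setter on 2)
b1 →J2  (through TF1, causality passes straight; one stroke at TF1)
b3 →I1  (common-e at J2 fixed by 1)

β0 stroke→TF1
β1 stroke→J2
β2 stroke→J1
β3 stroke→I1
β4 stroke→Sf1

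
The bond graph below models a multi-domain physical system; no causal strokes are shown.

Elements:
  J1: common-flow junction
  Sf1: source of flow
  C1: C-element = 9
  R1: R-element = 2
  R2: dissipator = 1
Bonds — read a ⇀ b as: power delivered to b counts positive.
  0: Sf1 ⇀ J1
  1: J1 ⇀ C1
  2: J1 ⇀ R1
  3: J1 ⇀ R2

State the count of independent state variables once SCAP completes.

1  (C1 all integral)

β0 stroke→Sf1  (source Sf1 imposes f)
β1 stroke→J1  (common-f at J1 fixed by 0)
β2 stroke→J1  (J1: bond 0 brought flow, rest push out)
β3 stroke→J1  (J1: bond 0 brought flow, rest push out)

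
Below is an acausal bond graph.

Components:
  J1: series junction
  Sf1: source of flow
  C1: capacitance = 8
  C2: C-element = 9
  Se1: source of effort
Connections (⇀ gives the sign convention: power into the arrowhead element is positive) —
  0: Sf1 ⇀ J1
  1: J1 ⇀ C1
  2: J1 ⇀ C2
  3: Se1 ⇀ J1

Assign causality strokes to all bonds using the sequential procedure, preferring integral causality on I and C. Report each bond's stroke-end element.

#0 stroke→Sf1
#1 stroke→J1
#2 stroke→J1
#3 stroke→J1

b0 stroke at Sf1  (source Sf1 imposes f)
b3 stroke at J1  (Se1: effort source, stroke at far end)
b1 stroke at J1  (1-jn J1 has f-setter on 0)
b2 stroke at J1  (J1 flow already set via bond 0)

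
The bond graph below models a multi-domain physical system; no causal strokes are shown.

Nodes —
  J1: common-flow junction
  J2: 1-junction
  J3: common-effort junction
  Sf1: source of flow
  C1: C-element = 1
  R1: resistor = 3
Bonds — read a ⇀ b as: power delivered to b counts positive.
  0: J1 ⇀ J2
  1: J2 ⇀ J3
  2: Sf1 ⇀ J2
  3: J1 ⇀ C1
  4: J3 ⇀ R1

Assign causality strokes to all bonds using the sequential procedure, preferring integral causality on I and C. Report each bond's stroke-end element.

#0 |J2
#1 |J2
#2 |Sf1
#3 |J1
#4 |J3

β2 |Sf1  (Sf1 fixes flow; stroke at Sf1)
β0 |J2  (J2: bond 2 brought flow, rest push out)
β1 |J2  (common-f at J2 fixed by 2)
β4 |J3  (J3 needs exactly one e-in)
β3 |J1  (J1: bond 0 brought flow, rest push out)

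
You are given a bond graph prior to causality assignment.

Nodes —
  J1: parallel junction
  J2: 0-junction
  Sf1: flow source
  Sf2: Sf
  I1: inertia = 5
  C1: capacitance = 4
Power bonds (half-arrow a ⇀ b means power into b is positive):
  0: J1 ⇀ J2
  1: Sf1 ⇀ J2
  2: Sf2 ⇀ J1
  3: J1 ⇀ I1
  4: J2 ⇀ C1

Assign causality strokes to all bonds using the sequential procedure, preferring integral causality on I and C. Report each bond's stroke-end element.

bond 0 |J1
bond 1 |Sf1
bond 2 |Sf2
bond 3 |I1
bond 4 |J2

bond 1 →Sf1  (Sf1 fixes flow; stroke at Sf1)
bond 2 →Sf2  (Sf2: flow source, stroke at near end)
bond 3 →I1  (I1 integral (f out))
bond 0 →J1  (J1: last free bond brings effort in)
bond 4 →J2  (J2: last free bond brings effort in)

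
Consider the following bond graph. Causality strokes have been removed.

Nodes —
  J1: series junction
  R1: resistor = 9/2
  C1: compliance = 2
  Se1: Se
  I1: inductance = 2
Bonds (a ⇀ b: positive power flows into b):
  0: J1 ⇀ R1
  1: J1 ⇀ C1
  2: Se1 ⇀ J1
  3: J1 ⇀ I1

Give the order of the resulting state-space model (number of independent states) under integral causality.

2  (C1, I1 all integral)

b2 stroke→J1  (source Se1 imposes e)
b1 stroke→J1  (prefer integral on C1)
b3 stroke→I1  (I1 outputs flow p/I1)
b0 stroke→J1  (common-f at J1 fixed by 3)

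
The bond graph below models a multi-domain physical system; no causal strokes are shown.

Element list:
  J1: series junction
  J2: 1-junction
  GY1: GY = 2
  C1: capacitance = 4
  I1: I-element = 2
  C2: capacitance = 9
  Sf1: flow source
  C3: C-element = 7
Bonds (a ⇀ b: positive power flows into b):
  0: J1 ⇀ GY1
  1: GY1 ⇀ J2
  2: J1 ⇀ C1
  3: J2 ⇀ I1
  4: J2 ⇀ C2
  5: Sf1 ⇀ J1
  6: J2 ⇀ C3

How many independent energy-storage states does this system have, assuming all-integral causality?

4  (C1, C2, C3, I1 all integral)

bond 5 stroke→Sf1  (Sf1: flow source, stroke at near end)
bond 0 stroke→J1  (J1 flow already set via bond 5)
bond 2 stroke→J1  (J1 flow already set via bond 5)
bond 1 stroke→J2  (GY GY1: same side as bond 0)
bond 3 stroke→I1  (I1: I, integral causality)
bond 4 stroke→J2  (J2 flow already set via bond 3)
bond 6 stroke→J2  (J2 flow already set via bond 3)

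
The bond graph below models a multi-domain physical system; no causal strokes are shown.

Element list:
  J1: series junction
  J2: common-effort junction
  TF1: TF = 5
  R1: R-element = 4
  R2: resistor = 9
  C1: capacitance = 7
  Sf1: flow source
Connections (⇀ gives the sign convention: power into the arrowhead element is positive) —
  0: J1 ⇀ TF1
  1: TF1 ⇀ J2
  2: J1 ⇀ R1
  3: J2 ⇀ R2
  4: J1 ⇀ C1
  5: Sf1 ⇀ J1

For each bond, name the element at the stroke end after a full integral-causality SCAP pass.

β5 |Sf1  (Sf1 fixes flow; stroke at Sf1)
β0 |J1  (J1: bond 5 brought flow, rest push out)
β2 |J1  (J1 flow already set via bond 5)
β4 |J1  (J1 flow already set via bond 5)
β1 |TF1  (TF1 one-in-one-out from 0)
β3 |J2  (closing 0-jn rule on J2)

β0 →J1
β1 →TF1
β2 →J1
β3 →J2
β4 →J1
β5 →Sf1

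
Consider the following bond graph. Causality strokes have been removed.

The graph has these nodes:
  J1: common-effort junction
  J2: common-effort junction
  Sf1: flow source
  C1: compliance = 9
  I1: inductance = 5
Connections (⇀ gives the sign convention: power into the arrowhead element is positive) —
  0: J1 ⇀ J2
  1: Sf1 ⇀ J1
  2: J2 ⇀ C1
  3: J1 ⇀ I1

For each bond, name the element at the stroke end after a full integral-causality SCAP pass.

β1 →Sf1  (Sf1: flow source, stroke at near end)
β2 →J2  (C1 integral (e out))
β0 →J1  (J2: bond 2 brought effort, rest push out)
β3 →I1  (0-jn J1 has e-setter on 0)

#0 stroke at J1
#1 stroke at Sf1
#2 stroke at J2
#3 stroke at I1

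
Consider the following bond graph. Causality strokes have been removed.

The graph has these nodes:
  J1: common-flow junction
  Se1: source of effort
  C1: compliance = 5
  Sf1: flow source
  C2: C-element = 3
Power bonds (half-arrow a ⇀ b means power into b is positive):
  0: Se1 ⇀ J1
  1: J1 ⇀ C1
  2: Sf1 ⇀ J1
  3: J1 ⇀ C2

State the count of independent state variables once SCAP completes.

bond 0 stroke at J1  (Se1 fixes effort; stroke away)
bond 2 stroke at Sf1  (Sf1: flow source, stroke at near end)
bond 1 stroke at J1  (J1: bond 2 brought flow, rest push out)
bond 3 stroke at J1  (J1: bond 2 brought flow, rest push out)

2  (C1, C2 all integral)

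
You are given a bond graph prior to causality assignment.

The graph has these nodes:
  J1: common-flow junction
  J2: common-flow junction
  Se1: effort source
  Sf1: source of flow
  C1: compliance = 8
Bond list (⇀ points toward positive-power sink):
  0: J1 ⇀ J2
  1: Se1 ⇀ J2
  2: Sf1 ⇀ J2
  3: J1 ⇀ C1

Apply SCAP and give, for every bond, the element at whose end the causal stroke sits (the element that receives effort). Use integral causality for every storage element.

bond 0 →J2
bond 1 →J2
bond 2 →Sf1
bond 3 →J1

#1 |J2  (Se1: effort source, stroke at far end)
#2 |Sf1  (Sf1 (Sf) sets flow on bond)
#0 |J2  (common-f at J2 fixed by 2)
#3 |J1  (J1: bond 0 brought flow, rest push out)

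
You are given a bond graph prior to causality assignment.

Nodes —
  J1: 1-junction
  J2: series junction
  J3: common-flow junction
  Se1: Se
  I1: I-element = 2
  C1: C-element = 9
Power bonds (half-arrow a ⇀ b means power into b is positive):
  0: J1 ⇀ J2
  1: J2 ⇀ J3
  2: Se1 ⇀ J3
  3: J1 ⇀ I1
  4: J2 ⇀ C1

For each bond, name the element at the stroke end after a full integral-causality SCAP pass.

β0 →J1
β1 →J2
β2 →J3
β3 →I1
β4 →J2

β2 stroke→J3  (Se1 (Se) sets effort on bond)
β1 stroke→J2  (J3: last free bond brings flow in)
β3 stroke→I1  (I1 outputs flow p/I1)
β0 stroke→J1  (1-jn J1 has f-setter on 3)
β4 stroke→J2  (J2 flow already set via bond 0)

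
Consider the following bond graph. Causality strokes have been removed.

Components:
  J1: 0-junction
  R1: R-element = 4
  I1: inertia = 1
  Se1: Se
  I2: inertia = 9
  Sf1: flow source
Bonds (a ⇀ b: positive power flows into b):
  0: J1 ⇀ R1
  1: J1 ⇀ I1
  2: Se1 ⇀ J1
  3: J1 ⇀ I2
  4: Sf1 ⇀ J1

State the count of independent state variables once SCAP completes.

2  (I1, I2 all integral)

bond 2 |J1  (Se1 (Se) sets effort on bond)
bond 4 |Sf1  (source Sf1 imposes f)
bond 0 |R1  (0-jn J1 has e-setter on 2)
bond 1 |I1  (J1 effort already set via bond 2)
bond 3 |I2  (common-e at J1 fixed by 2)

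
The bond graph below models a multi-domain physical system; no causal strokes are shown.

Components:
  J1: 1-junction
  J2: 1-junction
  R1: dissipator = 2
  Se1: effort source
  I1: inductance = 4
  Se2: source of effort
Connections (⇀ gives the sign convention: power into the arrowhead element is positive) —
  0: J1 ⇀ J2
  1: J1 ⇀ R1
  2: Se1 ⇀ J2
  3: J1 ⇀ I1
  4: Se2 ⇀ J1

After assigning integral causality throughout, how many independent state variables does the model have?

#2 stroke→J2  (Se1 fixes effort; stroke away)
#4 stroke→J1  (Se2 (Se) sets effort on bond)
#0 stroke→J1  (J2: last free bond brings flow in)
#3 stroke→I1  (I1 integral (f out))
#1 stroke→J1  (common-f at J1 fixed by 3)

1  (I1 all integral)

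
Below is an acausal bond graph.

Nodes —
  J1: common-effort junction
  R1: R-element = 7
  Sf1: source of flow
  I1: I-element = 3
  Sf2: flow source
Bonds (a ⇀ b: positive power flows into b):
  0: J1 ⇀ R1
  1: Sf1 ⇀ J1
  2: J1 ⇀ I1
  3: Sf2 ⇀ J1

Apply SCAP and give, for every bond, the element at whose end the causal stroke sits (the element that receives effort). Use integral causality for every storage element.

b1 stroke at Sf1  (Sf1 (Sf) sets flow on bond)
b3 stroke at Sf2  (Sf2: flow source, stroke at near end)
b2 stroke at I1  (prefer integral on I1)
b0 stroke at J1  (only one effort-in slot at J1)

b0 stroke at J1
b1 stroke at Sf1
b2 stroke at I1
b3 stroke at Sf2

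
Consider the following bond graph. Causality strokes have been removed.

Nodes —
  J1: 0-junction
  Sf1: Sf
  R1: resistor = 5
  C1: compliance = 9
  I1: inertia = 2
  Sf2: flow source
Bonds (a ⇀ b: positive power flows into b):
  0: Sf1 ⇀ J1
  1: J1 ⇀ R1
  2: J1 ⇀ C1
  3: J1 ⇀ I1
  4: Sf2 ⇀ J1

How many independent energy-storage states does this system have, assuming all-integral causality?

β0 stroke→Sf1  (Sf1 (Sf) sets flow on bond)
β4 stroke→Sf2  (Sf2 (Sf) sets flow on bond)
β2 stroke→J1  (prefer integral on C1)
β1 stroke→R1  (J1: bond 2 brought effort, rest push out)
β3 stroke→I1  (common-e at J1 fixed by 2)

2  (C1, I1 all integral)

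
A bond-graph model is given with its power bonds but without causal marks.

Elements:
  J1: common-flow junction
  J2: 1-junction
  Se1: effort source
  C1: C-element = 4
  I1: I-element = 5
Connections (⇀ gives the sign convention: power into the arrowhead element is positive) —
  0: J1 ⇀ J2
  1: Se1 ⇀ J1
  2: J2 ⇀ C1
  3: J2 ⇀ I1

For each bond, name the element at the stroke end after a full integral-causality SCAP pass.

b0 stroke at J2
b1 stroke at J1
b2 stroke at J2
b3 stroke at I1

β1 →J1  (Se1 (Se) sets effort on bond)
β0 →J2  (J1 needs exactly one f-in)
β2 →J2  (C1 integral (e out))
β3 →I1  (J2 needs exactly one f-in)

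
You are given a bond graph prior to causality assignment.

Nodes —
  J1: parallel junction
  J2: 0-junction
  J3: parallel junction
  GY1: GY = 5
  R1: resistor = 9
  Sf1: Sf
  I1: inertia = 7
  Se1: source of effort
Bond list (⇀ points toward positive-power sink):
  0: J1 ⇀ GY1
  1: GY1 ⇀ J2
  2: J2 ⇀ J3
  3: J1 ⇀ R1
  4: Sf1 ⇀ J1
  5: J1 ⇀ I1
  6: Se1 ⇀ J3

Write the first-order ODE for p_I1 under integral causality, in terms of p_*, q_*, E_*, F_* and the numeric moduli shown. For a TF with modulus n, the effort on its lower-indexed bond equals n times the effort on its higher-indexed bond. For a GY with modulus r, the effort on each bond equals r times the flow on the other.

dp_I1/dt = -9*E_Se1/5 + 9*F_Sf1 - 9*p_I1/7

bond 4 stroke at Sf1  (Sf1 (Sf) sets flow on bond)
bond 6 stroke at J3  (Se1 (Se) sets effort on bond)
bond 2 stroke at J2  (J3 effort already set via bond 6)
bond 1 stroke at GY1  (J2 effort already set via bond 2)
bond 0 stroke at GY1  (GY1: gyrator matches bond 1)
bond 5 stroke at I1  (I1: I, integral causality)
bond 3 stroke at J1  (closing 0-jn rule on J1)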